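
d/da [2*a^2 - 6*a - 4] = 4*a - 6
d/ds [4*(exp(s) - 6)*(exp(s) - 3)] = (8*exp(s) - 36)*exp(s)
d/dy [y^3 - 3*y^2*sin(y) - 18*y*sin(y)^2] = -3*y^2*cos(y) + 3*y^2 - 6*y*sin(y) - 18*y*sin(2*y) - 18*sin(y)^2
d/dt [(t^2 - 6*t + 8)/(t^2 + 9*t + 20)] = 3*(5*t^2 + 8*t - 64)/(t^4 + 18*t^3 + 121*t^2 + 360*t + 400)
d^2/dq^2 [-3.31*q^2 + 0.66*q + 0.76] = -6.62000000000000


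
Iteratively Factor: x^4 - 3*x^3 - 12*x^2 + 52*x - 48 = (x - 3)*(x^3 - 12*x + 16) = (x - 3)*(x - 2)*(x^2 + 2*x - 8) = (x - 3)*(x - 2)*(x + 4)*(x - 2)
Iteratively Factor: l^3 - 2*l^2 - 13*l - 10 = (l + 1)*(l^2 - 3*l - 10) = (l - 5)*(l + 1)*(l + 2)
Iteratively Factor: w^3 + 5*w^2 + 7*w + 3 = (w + 3)*(w^2 + 2*w + 1) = (w + 1)*(w + 3)*(w + 1)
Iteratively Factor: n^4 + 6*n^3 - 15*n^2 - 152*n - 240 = (n - 5)*(n^3 + 11*n^2 + 40*n + 48) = (n - 5)*(n + 4)*(n^2 + 7*n + 12) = (n - 5)*(n + 4)^2*(n + 3)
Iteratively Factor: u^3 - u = (u + 1)*(u^2 - u) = u*(u + 1)*(u - 1)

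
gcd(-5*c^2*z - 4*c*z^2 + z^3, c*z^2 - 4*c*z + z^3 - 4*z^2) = c*z + z^2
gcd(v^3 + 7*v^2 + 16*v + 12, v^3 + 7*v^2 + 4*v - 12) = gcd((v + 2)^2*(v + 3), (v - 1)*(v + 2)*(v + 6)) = v + 2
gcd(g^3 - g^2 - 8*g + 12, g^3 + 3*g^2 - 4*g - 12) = g^2 + g - 6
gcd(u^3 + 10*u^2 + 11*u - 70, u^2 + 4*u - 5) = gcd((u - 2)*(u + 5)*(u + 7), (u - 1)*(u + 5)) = u + 5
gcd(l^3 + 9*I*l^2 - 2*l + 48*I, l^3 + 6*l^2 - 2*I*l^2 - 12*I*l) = l - 2*I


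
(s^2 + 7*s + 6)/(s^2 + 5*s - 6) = (s + 1)/(s - 1)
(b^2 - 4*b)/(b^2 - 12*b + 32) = b/(b - 8)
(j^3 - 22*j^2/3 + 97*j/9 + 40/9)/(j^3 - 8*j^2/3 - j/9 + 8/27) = 3*(j - 5)/(3*j - 1)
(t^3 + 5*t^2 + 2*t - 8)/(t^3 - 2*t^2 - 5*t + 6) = (t + 4)/(t - 3)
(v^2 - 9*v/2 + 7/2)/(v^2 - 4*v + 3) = (v - 7/2)/(v - 3)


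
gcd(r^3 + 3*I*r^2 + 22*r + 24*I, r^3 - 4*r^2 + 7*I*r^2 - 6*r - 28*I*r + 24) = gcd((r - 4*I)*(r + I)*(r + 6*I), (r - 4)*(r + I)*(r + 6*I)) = r^2 + 7*I*r - 6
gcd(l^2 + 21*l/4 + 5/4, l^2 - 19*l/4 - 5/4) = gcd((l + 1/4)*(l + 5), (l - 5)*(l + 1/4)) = l + 1/4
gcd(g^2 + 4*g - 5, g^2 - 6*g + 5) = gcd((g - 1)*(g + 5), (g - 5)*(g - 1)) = g - 1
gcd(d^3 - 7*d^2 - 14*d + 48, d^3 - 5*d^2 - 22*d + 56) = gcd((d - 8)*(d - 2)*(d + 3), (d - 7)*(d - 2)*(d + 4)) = d - 2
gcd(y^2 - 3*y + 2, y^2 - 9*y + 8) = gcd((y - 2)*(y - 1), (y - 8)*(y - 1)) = y - 1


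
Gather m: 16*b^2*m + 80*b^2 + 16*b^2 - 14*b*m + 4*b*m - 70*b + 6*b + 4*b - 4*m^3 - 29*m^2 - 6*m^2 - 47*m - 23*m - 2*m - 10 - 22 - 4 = 96*b^2 - 60*b - 4*m^3 - 35*m^2 + m*(16*b^2 - 10*b - 72) - 36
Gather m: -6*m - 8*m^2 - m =-8*m^2 - 7*m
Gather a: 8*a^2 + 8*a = 8*a^2 + 8*a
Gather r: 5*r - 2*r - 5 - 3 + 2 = 3*r - 6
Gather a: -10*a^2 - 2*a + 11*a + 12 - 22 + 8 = -10*a^2 + 9*a - 2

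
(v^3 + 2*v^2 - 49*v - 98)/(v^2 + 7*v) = v - 5 - 14/v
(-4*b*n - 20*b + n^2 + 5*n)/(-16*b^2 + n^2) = (n + 5)/(4*b + n)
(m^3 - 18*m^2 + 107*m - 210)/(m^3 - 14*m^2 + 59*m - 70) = (m - 6)/(m - 2)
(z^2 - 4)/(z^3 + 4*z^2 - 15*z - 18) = (z^2 - 4)/(z^3 + 4*z^2 - 15*z - 18)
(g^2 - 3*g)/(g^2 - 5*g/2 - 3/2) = 2*g/(2*g + 1)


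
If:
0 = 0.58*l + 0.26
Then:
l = -0.45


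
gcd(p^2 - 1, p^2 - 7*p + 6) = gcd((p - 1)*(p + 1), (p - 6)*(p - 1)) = p - 1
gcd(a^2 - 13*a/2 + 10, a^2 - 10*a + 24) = a - 4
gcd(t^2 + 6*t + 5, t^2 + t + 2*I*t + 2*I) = t + 1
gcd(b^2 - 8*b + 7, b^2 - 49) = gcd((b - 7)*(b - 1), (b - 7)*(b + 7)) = b - 7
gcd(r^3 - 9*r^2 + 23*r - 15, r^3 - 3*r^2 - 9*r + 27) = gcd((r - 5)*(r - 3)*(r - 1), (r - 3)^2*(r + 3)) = r - 3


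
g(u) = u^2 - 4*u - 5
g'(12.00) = 20.00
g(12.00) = 91.00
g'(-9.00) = -22.00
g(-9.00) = 112.00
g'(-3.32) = -10.64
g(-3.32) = 19.30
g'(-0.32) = -4.64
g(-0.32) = -3.62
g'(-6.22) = -16.44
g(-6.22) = 58.57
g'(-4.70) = -13.40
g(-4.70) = 35.89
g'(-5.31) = -14.62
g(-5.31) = 44.44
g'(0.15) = -3.70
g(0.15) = -5.58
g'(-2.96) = -9.92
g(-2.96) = 15.60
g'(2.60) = 1.20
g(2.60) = -8.64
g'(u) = 2*u - 4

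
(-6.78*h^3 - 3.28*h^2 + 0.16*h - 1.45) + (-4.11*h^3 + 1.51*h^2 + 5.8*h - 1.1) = -10.89*h^3 - 1.77*h^2 + 5.96*h - 2.55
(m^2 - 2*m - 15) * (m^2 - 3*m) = m^4 - 5*m^3 - 9*m^2 + 45*m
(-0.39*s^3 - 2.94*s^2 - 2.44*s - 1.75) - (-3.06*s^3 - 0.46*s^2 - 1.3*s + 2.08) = 2.67*s^3 - 2.48*s^2 - 1.14*s - 3.83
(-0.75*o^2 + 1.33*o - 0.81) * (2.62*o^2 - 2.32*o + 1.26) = -1.965*o^4 + 5.2246*o^3 - 6.1528*o^2 + 3.555*o - 1.0206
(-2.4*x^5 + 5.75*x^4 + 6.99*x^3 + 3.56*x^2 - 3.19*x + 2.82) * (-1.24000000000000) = 2.976*x^5 - 7.13*x^4 - 8.6676*x^3 - 4.4144*x^2 + 3.9556*x - 3.4968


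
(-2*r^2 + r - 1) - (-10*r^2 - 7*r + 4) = 8*r^2 + 8*r - 5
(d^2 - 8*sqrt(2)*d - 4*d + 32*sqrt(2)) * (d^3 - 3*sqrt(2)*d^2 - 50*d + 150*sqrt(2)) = d^5 - 11*sqrt(2)*d^4 - 4*d^4 - 2*d^3 + 44*sqrt(2)*d^3 + 8*d^2 + 550*sqrt(2)*d^2 - 2200*sqrt(2)*d - 2400*d + 9600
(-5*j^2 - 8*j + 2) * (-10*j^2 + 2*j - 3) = 50*j^4 + 70*j^3 - 21*j^2 + 28*j - 6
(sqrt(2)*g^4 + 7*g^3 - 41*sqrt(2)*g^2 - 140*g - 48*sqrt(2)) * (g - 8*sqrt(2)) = sqrt(2)*g^5 - 9*g^4 - 97*sqrt(2)*g^3 + 516*g^2 + 1072*sqrt(2)*g + 768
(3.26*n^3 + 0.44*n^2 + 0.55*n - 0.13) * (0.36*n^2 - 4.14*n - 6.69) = 1.1736*n^5 - 13.338*n^4 - 23.433*n^3 - 5.2674*n^2 - 3.1413*n + 0.8697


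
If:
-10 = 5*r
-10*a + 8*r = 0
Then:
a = -8/5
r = -2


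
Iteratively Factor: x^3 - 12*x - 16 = (x + 2)*(x^2 - 2*x - 8) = (x - 4)*(x + 2)*(x + 2)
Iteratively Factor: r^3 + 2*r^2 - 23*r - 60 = (r + 3)*(r^2 - r - 20) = (r - 5)*(r + 3)*(r + 4)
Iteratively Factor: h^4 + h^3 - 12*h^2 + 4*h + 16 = (h + 1)*(h^3 - 12*h + 16) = (h - 2)*(h + 1)*(h^2 + 2*h - 8) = (h - 2)^2*(h + 1)*(h + 4)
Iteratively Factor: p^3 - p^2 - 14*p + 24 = (p + 4)*(p^2 - 5*p + 6) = (p - 3)*(p + 4)*(p - 2)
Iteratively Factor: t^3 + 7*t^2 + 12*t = (t)*(t^2 + 7*t + 12) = t*(t + 4)*(t + 3)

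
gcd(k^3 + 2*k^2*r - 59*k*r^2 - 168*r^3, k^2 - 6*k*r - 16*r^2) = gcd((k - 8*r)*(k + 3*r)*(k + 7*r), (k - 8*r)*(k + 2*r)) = -k + 8*r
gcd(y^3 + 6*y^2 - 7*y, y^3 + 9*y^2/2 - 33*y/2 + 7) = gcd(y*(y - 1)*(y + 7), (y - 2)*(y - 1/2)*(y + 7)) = y + 7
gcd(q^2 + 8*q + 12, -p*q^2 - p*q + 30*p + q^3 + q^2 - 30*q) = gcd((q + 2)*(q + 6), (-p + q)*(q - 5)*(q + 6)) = q + 6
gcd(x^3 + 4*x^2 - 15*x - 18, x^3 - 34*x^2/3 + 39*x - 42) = x - 3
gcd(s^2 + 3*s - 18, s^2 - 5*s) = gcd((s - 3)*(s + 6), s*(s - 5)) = 1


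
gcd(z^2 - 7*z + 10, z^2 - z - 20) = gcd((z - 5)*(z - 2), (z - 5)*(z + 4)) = z - 5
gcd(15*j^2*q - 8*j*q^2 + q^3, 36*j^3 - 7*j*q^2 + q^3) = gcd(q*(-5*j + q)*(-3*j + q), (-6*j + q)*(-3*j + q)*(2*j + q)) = -3*j + q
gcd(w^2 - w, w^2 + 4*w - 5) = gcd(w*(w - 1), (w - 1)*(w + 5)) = w - 1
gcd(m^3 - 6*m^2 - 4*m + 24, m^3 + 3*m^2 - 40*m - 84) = m^2 - 4*m - 12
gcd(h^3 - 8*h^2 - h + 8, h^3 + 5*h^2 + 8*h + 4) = h + 1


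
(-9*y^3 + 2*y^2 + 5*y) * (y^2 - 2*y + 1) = -9*y^5 + 20*y^4 - 8*y^3 - 8*y^2 + 5*y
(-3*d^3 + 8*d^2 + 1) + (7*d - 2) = -3*d^3 + 8*d^2 + 7*d - 1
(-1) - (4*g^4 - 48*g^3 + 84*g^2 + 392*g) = -4*g^4 + 48*g^3 - 84*g^2 - 392*g - 1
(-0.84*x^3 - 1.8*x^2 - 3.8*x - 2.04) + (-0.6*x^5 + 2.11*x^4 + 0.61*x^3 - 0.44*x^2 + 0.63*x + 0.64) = -0.6*x^5 + 2.11*x^4 - 0.23*x^3 - 2.24*x^2 - 3.17*x - 1.4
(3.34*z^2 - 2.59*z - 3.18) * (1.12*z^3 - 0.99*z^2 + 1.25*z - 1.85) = 3.7408*z^5 - 6.2074*z^4 + 3.1775*z^3 - 6.2683*z^2 + 0.8165*z + 5.883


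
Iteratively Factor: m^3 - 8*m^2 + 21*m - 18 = (m - 3)*(m^2 - 5*m + 6) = (m - 3)*(m - 2)*(m - 3)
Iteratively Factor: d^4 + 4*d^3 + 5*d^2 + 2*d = (d)*(d^3 + 4*d^2 + 5*d + 2) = d*(d + 1)*(d^2 + 3*d + 2) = d*(d + 1)^2*(d + 2)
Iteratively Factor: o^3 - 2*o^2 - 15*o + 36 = (o - 3)*(o^2 + o - 12) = (o - 3)*(o + 4)*(o - 3)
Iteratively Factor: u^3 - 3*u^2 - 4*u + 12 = (u + 2)*(u^2 - 5*u + 6) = (u - 3)*(u + 2)*(u - 2)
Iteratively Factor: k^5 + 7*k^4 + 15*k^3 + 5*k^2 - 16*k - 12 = (k - 1)*(k^4 + 8*k^3 + 23*k^2 + 28*k + 12) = (k - 1)*(k + 2)*(k^3 + 6*k^2 + 11*k + 6) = (k - 1)*(k + 2)*(k + 3)*(k^2 + 3*k + 2) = (k - 1)*(k + 2)^2*(k + 3)*(k + 1)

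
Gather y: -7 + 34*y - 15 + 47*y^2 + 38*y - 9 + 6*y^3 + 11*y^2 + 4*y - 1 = 6*y^3 + 58*y^2 + 76*y - 32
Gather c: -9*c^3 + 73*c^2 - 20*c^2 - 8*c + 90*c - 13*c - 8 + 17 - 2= -9*c^3 + 53*c^2 + 69*c + 7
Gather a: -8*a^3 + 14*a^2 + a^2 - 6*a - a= -8*a^3 + 15*a^2 - 7*a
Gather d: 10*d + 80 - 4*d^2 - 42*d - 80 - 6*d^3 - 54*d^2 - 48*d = -6*d^3 - 58*d^2 - 80*d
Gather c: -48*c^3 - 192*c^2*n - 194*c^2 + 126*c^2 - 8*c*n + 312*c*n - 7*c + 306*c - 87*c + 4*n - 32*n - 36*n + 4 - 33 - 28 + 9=-48*c^3 + c^2*(-192*n - 68) + c*(304*n + 212) - 64*n - 48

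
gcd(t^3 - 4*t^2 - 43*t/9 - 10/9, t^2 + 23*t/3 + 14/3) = t + 2/3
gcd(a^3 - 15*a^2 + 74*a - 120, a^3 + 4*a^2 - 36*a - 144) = a - 6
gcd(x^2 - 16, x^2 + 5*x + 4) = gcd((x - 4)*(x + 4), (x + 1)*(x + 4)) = x + 4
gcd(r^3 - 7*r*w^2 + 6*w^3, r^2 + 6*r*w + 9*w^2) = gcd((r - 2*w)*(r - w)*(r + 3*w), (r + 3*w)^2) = r + 3*w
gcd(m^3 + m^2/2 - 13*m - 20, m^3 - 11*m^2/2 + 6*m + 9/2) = 1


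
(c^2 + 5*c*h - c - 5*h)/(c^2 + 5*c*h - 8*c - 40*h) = (c - 1)/(c - 8)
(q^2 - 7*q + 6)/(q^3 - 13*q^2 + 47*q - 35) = (q - 6)/(q^2 - 12*q + 35)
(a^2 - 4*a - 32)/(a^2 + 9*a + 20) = (a - 8)/(a + 5)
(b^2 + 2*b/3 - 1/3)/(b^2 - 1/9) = 3*(b + 1)/(3*b + 1)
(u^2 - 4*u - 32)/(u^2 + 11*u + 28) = (u - 8)/(u + 7)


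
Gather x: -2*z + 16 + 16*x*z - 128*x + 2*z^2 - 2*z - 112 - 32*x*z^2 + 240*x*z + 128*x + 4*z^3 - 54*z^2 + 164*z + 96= x*(-32*z^2 + 256*z) + 4*z^3 - 52*z^2 + 160*z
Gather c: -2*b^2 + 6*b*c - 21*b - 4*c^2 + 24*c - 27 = -2*b^2 - 21*b - 4*c^2 + c*(6*b + 24) - 27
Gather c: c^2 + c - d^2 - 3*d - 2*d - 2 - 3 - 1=c^2 + c - d^2 - 5*d - 6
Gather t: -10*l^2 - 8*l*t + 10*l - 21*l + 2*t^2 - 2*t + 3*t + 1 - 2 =-10*l^2 - 11*l + 2*t^2 + t*(1 - 8*l) - 1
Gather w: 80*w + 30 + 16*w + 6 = 96*w + 36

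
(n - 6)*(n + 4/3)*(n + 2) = n^3 - 8*n^2/3 - 52*n/3 - 16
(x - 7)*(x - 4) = x^2 - 11*x + 28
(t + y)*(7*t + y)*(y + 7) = 7*t^2*y + 49*t^2 + 8*t*y^2 + 56*t*y + y^3 + 7*y^2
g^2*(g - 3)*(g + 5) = g^4 + 2*g^3 - 15*g^2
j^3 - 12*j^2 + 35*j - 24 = (j - 8)*(j - 3)*(j - 1)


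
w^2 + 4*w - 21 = (w - 3)*(w + 7)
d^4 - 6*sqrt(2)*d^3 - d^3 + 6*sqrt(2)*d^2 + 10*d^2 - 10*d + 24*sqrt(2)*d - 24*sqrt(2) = (d - 1)*(d - 4*sqrt(2))*(d - 3*sqrt(2))*(d + sqrt(2))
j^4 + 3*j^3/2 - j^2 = j^2*(j - 1/2)*(j + 2)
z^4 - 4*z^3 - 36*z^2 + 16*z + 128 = (z - 8)*(z - 2)*(z + 2)*(z + 4)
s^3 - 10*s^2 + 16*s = s*(s - 8)*(s - 2)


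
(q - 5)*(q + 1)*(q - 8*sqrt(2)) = q^3 - 8*sqrt(2)*q^2 - 4*q^2 - 5*q + 32*sqrt(2)*q + 40*sqrt(2)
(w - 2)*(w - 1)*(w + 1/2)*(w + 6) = w^4 + 7*w^3/2 - 29*w^2/2 + 4*w + 6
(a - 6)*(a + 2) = a^2 - 4*a - 12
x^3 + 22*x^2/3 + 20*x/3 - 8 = (x - 2/3)*(x + 2)*(x + 6)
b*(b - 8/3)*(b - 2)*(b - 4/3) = b^4 - 6*b^3 + 104*b^2/9 - 64*b/9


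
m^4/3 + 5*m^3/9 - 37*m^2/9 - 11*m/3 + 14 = (m/3 + 1)*(m - 7/3)*(m - 2)*(m + 3)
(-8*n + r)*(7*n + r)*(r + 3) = -56*n^2*r - 168*n^2 - n*r^2 - 3*n*r + r^3 + 3*r^2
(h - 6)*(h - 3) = h^2 - 9*h + 18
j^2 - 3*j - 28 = (j - 7)*(j + 4)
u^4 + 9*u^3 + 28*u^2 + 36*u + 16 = (u + 1)*(u + 2)^2*(u + 4)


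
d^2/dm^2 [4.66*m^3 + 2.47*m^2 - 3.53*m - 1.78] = 27.96*m + 4.94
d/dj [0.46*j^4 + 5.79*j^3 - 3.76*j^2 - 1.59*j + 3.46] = 1.84*j^3 + 17.37*j^2 - 7.52*j - 1.59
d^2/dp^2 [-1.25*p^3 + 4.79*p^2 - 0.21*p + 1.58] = 9.58 - 7.5*p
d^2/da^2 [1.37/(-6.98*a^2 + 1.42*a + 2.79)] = (-133.493896*a^2 + 27.157784*a + 1.37*(13.96*a - 1.42)*(27.92*a - 2.84) + 53.359308)/(-6.98*a^2 + 1.42*a + 2.79)^3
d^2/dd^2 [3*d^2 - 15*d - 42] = 6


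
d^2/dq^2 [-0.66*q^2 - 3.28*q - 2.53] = -1.32000000000000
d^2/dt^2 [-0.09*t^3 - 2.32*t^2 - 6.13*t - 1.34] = -0.54*t - 4.64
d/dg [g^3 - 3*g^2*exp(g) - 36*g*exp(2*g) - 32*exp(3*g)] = -3*g^2*exp(g) + 3*g^2 - 72*g*exp(2*g) - 6*g*exp(g) - 96*exp(3*g) - 36*exp(2*g)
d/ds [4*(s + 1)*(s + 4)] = 8*s + 20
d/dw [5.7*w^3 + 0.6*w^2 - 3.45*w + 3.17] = 17.1*w^2 + 1.2*w - 3.45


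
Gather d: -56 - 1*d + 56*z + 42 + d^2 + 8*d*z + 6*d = d^2 + d*(8*z + 5) + 56*z - 14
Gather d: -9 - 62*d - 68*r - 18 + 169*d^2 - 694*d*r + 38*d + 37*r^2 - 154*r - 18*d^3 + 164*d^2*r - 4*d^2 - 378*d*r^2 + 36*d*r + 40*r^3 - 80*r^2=-18*d^3 + d^2*(164*r + 165) + d*(-378*r^2 - 658*r - 24) + 40*r^3 - 43*r^2 - 222*r - 27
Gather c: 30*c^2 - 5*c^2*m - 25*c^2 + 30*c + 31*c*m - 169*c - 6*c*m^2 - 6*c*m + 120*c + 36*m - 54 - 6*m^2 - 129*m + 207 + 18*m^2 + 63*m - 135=c^2*(5 - 5*m) + c*(-6*m^2 + 25*m - 19) + 12*m^2 - 30*m + 18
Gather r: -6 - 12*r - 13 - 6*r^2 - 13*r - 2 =-6*r^2 - 25*r - 21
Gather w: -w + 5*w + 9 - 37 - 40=4*w - 68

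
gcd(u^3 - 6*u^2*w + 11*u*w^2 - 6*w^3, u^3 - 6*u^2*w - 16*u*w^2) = 1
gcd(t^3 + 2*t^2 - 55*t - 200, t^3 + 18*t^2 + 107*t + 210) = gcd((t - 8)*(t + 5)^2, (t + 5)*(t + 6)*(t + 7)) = t + 5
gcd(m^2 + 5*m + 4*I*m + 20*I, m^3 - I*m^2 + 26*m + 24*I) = m + 4*I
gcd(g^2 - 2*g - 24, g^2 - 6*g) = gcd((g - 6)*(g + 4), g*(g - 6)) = g - 6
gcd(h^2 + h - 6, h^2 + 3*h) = h + 3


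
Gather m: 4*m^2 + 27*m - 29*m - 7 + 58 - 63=4*m^2 - 2*m - 12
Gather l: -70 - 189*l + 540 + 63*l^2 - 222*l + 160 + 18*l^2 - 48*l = 81*l^2 - 459*l + 630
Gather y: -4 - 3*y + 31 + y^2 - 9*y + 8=y^2 - 12*y + 35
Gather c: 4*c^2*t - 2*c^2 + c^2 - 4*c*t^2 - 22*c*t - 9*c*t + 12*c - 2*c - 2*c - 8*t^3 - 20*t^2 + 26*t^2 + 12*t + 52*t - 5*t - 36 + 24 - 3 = c^2*(4*t - 1) + c*(-4*t^2 - 31*t + 8) - 8*t^3 + 6*t^2 + 59*t - 15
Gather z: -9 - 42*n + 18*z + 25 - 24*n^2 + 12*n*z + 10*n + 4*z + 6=-24*n^2 - 32*n + z*(12*n + 22) + 22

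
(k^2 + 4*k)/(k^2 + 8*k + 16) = k/(k + 4)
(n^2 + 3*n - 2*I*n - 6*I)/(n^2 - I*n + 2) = (n + 3)/(n + I)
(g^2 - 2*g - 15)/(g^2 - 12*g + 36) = (g^2 - 2*g - 15)/(g^2 - 12*g + 36)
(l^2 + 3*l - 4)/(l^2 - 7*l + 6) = (l + 4)/(l - 6)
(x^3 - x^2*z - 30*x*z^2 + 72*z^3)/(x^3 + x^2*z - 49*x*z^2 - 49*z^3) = (x^3 - x^2*z - 30*x*z^2 + 72*z^3)/(x^3 + x^2*z - 49*x*z^2 - 49*z^3)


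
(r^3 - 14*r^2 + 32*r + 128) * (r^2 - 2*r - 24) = r^5 - 16*r^4 + 36*r^3 + 400*r^2 - 1024*r - 3072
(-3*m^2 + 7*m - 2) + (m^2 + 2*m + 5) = -2*m^2 + 9*m + 3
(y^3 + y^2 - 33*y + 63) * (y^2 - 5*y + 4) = y^5 - 4*y^4 - 34*y^3 + 232*y^2 - 447*y + 252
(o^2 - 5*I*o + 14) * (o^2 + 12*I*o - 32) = o^4 + 7*I*o^3 + 42*o^2 + 328*I*o - 448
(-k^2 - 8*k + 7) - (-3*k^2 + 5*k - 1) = 2*k^2 - 13*k + 8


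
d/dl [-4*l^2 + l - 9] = 1 - 8*l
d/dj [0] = 0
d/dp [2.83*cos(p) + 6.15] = -2.83*sin(p)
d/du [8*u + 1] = 8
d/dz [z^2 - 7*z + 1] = 2*z - 7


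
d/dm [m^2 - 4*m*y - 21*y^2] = 2*m - 4*y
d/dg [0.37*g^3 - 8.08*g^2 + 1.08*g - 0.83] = 1.11*g^2 - 16.16*g + 1.08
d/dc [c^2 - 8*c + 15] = 2*c - 8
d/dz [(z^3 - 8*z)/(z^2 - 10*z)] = (z^2 - 20*z + 8)/(z^2 - 20*z + 100)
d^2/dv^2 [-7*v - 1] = 0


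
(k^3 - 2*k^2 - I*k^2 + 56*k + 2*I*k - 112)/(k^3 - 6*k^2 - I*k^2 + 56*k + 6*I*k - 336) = (k - 2)/(k - 6)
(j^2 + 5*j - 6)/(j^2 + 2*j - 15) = (j^2 + 5*j - 6)/(j^2 + 2*j - 15)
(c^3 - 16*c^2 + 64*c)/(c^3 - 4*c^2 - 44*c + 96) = c*(c - 8)/(c^2 + 4*c - 12)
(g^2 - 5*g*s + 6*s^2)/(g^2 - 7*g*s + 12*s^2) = (-g + 2*s)/(-g + 4*s)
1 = 1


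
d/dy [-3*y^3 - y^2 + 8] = y*(-9*y - 2)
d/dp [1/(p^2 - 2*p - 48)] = 2*(1 - p)/(-p^2 + 2*p + 48)^2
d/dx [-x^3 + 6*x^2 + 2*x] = -3*x^2 + 12*x + 2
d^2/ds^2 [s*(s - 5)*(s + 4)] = 6*s - 2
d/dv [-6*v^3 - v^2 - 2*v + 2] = -18*v^2 - 2*v - 2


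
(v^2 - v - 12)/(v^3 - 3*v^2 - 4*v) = (v + 3)/(v*(v + 1))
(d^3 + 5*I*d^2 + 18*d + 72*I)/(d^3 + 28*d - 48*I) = (d + 3*I)/(d - 2*I)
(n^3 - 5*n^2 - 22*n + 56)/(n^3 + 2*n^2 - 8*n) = (n - 7)/n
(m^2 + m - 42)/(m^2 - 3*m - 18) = (m + 7)/(m + 3)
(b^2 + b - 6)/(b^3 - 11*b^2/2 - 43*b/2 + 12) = 2*(b - 2)/(2*b^2 - 17*b + 8)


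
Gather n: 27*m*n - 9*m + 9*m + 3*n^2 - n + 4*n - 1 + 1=3*n^2 + n*(27*m + 3)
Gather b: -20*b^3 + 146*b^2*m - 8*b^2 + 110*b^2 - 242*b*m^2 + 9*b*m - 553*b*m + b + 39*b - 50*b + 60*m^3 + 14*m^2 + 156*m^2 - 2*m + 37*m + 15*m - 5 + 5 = -20*b^3 + b^2*(146*m + 102) + b*(-242*m^2 - 544*m - 10) + 60*m^3 + 170*m^2 + 50*m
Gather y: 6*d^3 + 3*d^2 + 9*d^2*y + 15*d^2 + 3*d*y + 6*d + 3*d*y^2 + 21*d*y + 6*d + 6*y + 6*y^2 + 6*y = 6*d^3 + 18*d^2 + 12*d + y^2*(3*d + 6) + y*(9*d^2 + 24*d + 12)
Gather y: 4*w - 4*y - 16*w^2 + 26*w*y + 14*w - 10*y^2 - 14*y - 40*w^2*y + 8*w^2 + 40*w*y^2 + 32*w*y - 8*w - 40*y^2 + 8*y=-8*w^2 + 10*w + y^2*(40*w - 50) + y*(-40*w^2 + 58*w - 10)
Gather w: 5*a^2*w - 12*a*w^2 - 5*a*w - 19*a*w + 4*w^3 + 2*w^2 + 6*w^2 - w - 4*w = 4*w^3 + w^2*(8 - 12*a) + w*(5*a^2 - 24*a - 5)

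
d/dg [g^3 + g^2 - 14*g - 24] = 3*g^2 + 2*g - 14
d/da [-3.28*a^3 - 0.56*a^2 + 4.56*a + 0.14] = -9.84*a^2 - 1.12*a + 4.56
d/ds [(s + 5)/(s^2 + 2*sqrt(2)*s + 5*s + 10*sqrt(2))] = -1/(s^2 + 4*sqrt(2)*s + 8)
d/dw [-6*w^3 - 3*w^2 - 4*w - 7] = -18*w^2 - 6*w - 4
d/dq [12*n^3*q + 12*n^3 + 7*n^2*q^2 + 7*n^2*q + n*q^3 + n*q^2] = n*(12*n^2 + 14*n*q + 7*n + 3*q^2 + 2*q)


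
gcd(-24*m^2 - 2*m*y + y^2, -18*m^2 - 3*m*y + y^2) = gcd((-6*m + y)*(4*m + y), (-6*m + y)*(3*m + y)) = -6*m + y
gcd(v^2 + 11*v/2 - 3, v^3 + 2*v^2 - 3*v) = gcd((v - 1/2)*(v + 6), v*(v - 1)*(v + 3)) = 1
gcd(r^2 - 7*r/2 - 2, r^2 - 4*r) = r - 4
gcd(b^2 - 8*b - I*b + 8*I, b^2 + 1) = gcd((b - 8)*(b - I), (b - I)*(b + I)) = b - I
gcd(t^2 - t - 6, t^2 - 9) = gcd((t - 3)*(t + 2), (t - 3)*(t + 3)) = t - 3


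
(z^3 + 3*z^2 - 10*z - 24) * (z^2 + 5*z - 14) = z^5 + 8*z^4 - 9*z^3 - 116*z^2 + 20*z + 336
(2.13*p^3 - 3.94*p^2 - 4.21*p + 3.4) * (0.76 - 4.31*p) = -9.1803*p^4 + 18.6002*p^3 + 15.1507*p^2 - 17.8536*p + 2.584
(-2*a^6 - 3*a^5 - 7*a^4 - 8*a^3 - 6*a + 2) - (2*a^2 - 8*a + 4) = -2*a^6 - 3*a^5 - 7*a^4 - 8*a^3 - 2*a^2 + 2*a - 2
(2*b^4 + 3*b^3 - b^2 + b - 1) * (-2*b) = -4*b^5 - 6*b^4 + 2*b^3 - 2*b^2 + 2*b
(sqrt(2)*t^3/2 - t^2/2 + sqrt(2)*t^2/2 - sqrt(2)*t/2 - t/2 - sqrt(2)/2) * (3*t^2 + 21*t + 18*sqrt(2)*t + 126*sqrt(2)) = 3*sqrt(2)*t^5/2 + 33*t^4/2 + 12*sqrt(2)*t^4 + 132*t^3 - 84*sqrt(2)*t^2 + 195*t^2/2 - 144*t - 147*sqrt(2)*t/2 - 126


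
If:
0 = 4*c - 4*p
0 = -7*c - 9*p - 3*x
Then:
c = -3*x/16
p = -3*x/16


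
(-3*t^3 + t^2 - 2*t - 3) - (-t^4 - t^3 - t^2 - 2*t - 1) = t^4 - 2*t^3 + 2*t^2 - 2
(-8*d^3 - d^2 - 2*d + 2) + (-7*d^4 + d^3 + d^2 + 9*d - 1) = -7*d^4 - 7*d^3 + 7*d + 1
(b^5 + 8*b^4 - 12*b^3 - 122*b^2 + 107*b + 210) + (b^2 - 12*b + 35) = b^5 + 8*b^4 - 12*b^3 - 121*b^2 + 95*b + 245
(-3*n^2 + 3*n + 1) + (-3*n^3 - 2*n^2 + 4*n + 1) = -3*n^3 - 5*n^2 + 7*n + 2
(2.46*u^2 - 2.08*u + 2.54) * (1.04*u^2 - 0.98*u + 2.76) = 2.5584*u^4 - 4.574*u^3 + 11.4696*u^2 - 8.23*u + 7.0104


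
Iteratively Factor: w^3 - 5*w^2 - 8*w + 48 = (w - 4)*(w^2 - w - 12) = (w - 4)*(w + 3)*(w - 4)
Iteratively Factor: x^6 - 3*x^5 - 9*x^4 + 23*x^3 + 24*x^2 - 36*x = (x + 2)*(x^5 - 5*x^4 + x^3 + 21*x^2 - 18*x) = (x - 1)*(x + 2)*(x^4 - 4*x^3 - 3*x^2 + 18*x) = x*(x - 1)*(x + 2)*(x^3 - 4*x^2 - 3*x + 18) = x*(x - 1)*(x + 2)^2*(x^2 - 6*x + 9) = x*(x - 3)*(x - 1)*(x + 2)^2*(x - 3)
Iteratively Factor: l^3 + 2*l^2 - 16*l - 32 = (l - 4)*(l^2 + 6*l + 8) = (l - 4)*(l + 4)*(l + 2)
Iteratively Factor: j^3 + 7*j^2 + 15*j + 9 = (j + 3)*(j^2 + 4*j + 3) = (j + 3)^2*(j + 1)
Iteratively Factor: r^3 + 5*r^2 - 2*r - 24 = (r + 3)*(r^2 + 2*r - 8) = (r + 3)*(r + 4)*(r - 2)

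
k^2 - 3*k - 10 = (k - 5)*(k + 2)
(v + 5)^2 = v^2 + 10*v + 25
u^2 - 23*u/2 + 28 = (u - 8)*(u - 7/2)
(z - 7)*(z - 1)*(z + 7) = z^3 - z^2 - 49*z + 49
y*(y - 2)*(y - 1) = y^3 - 3*y^2 + 2*y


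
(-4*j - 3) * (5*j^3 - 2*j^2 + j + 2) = -20*j^4 - 7*j^3 + 2*j^2 - 11*j - 6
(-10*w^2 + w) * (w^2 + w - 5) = -10*w^4 - 9*w^3 + 51*w^2 - 5*w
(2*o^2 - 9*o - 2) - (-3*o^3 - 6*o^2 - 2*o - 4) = 3*o^3 + 8*o^2 - 7*o + 2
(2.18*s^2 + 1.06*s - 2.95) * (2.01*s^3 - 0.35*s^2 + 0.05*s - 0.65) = 4.3818*s^5 + 1.3676*s^4 - 6.1915*s^3 - 0.3315*s^2 - 0.8365*s + 1.9175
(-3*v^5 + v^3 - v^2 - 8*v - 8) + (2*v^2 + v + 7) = -3*v^5 + v^3 + v^2 - 7*v - 1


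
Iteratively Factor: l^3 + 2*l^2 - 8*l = (l)*(l^2 + 2*l - 8) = l*(l - 2)*(l + 4)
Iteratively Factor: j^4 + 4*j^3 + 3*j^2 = (j + 3)*(j^3 + j^2) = j*(j + 3)*(j^2 + j) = j*(j + 1)*(j + 3)*(j)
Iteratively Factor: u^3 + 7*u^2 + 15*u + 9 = (u + 3)*(u^2 + 4*u + 3) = (u + 1)*(u + 3)*(u + 3)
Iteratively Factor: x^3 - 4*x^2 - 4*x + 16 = (x - 4)*(x^2 - 4) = (x - 4)*(x + 2)*(x - 2)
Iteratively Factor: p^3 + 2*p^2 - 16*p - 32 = (p - 4)*(p^2 + 6*p + 8) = (p - 4)*(p + 4)*(p + 2)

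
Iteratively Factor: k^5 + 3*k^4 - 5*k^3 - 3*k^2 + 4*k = (k - 1)*(k^4 + 4*k^3 - k^2 - 4*k) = k*(k - 1)*(k^3 + 4*k^2 - k - 4) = k*(k - 1)^2*(k^2 + 5*k + 4) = k*(k - 1)^2*(k + 4)*(k + 1)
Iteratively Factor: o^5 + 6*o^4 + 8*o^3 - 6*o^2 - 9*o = (o)*(o^4 + 6*o^3 + 8*o^2 - 6*o - 9) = o*(o + 3)*(o^3 + 3*o^2 - o - 3) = o*(o + 3)^2*(o^2 - 1) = o*(o - 1)*(o + 3)^2*(o + 1)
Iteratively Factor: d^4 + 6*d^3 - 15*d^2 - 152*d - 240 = (d - 5)*(d^3 + 11*d^2 + 40*d + 48) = (d - 5)*(d + 4)*(d^2 + 7*d + 12) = (d - 5)*(d + 3)*(d + 4)*(d + 4)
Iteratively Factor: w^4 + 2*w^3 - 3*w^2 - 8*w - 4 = (w - 2)*(w^3 + 4*w^2 + 5*w + 2) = (w - 2)*(w + 1)*(w^2 + 3*w + 2) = (w - 2)*(w + 1)^2*(w + 2)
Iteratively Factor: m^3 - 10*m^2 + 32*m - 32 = (m - 2)*(m^2 - 8*m + 16) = (m - 4)*(m - 2)*(m - 4)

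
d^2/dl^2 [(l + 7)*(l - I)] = 2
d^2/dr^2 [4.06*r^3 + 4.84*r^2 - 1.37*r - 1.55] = 24.36*r + 9.68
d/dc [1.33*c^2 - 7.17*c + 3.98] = 2.66*c - 7.17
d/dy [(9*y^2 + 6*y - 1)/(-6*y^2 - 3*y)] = (3*y^2 - 4*y - 1)/(3*y^2*(4*y^2 + 4*y + 1))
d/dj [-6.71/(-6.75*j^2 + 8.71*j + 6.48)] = (58.4441 - 90.585*j)/(-6.75*j^2 + 8.71*j + 6.48)^2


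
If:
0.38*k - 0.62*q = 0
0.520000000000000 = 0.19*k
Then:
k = 2.74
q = 1.68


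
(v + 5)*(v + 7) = v^2 + 12*v + 35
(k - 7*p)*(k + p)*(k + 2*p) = k^3 - 4*k^2*p - 19*k*p^2 - 14*p^3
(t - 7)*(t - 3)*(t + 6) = t^3 - 4*t^2 - 39*t + 126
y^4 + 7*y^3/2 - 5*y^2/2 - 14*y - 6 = (y - 2)*(y + 1/2)*(y + 2)*(y + 3)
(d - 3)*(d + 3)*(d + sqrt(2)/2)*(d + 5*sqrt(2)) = d^4 + 11*sqrt(2)*d^3/2 - 4*d^2 - 99*sqrt(2)*d/2 - 45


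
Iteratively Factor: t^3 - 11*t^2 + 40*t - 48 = (t - 3)*(t^2 - 8*t + 16) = (t - 4)*(t - 3)*(t - 4)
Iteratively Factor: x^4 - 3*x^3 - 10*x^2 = (x)*(x^3 - 3*x^2 - 10*x) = x*(x + 2)*(x^2 - 5*x) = x*(x - 5)*(x + 2)*(x)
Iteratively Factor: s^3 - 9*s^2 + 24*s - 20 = (s - 2)*(s^2 - 7*s + 10) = (s - 5)*(s - 2)*(s - 2)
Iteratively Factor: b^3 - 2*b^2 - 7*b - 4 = (b + 1)*(b^2 - 3*b - 4) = (b + 1)^2*(b - 4)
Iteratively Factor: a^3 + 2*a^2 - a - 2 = (a + 2)*(a^2 - 1) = (a - 1)*(a + 2)*(a + 1)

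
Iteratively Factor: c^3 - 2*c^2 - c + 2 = (c - 2)*(c^2 - 1) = (c - 2)*(c - 1)*(c + 1)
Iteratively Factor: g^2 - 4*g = (g)*(g - 4)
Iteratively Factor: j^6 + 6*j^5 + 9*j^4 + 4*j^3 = (j)*(j^5 + 6*j^4 + 9*j^3 + 4*j^2) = j^2*(j^4 + 6*j^3 + 9*j^2 + 4*j) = j^2*(j + 1)*(j^3 + 5*j^2 + 4*j) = j^3*(j + 1)*(j^2 + 5*j + 4) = j^3*(j + 1)^2*(j + 4)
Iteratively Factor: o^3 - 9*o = (o)*(o^2 - 9) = o*(o + 3)*(o - 3)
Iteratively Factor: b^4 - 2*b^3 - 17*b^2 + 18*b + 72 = (b + 2)*(b^3 - 4*b^2 - 9*b + 36) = (b + 2)*(b + 3)*(b^2 - 7*b + 12) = (b - 3)*(b + 2)*(b + 3)*(b - 4)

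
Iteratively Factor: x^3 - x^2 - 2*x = (x + 1)*(x^2 - 2*x) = x*(x + 1)*(x - 2)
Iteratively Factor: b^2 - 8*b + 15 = (b - 3)*(b - 5)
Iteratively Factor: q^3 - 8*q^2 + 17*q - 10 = (q - 5)*(q^2 - 3*q + 2) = (q - 5)*(q - 1)*(q - 2)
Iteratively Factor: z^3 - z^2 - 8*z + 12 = (z + 3)*(z^2 - 4*z + 4) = (z - 2)*(z + 3)*(z - 2)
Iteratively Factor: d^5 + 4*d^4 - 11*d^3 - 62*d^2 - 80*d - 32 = (d + 1)*(d^4 + 3*d^3 - 14*d^2 - 48*d - 32) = (d + 1)*(d + 2)*(d^3 + d^2 - 16*d - 16) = (d + 1)^2*(d + 2)*(d^2 - 16) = (d - 4)*(d + 1)^2*(d + 2)*(d + 4)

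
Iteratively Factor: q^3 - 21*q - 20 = (q + 4)*(q^2 - 4*q - 5) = (q - 5)*(q + 4)*(q + 1)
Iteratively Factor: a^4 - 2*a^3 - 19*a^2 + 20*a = (a - 5)*(a^3 + 3*a^2 - 4*a) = (a - 5)*(a + 4)*(a^2 - a) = (a - 5)*(a - 1)*(a + 4)*(a)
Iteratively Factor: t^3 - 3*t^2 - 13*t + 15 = (t + 3)*(t^2 - 6*t + 5) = (t - 1)*(t + 3)*(t - 5)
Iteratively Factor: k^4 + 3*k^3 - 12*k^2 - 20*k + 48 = (k - 2)*(k^3 + 5*k^2 - 2*k - 24) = (k - 2)*(k + 4)*(k^2 + k - 6) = (k - 2)^2*(k + 4)*(k + 3)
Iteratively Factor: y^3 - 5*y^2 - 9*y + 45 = (y - 5)*(y^2 - 9) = (y - 5)*(y - 3)*(y + 3)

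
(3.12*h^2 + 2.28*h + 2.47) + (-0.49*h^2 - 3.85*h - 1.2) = 2.63*h^2 - 1.57*h + 1.27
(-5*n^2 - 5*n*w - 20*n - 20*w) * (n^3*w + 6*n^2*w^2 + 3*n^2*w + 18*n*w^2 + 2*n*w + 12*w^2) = -5*n^5*w - 35*n^4*w^2 - 35*n^4*w - 30*n^3*w^3 - 245*n^3*w^2 - 70*n^3*w - 210*n^2*w^3 - 490*n^2*w^2 - 40*n^2*w - 420*n*w^3 - 280*n*w^2 - 240*w^3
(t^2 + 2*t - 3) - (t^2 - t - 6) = 3*t + 3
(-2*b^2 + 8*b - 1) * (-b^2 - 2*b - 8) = 2*b^4 - 4*b^3 + b^2 - 62*b + 8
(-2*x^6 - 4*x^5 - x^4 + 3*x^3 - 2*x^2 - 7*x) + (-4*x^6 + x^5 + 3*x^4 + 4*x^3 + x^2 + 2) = -6*x^6 - 3*x^5 + 2*x^4 + 7*x^3 - x^2 - 7*x + 2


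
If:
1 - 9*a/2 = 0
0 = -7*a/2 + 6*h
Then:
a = 2/9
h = 7/54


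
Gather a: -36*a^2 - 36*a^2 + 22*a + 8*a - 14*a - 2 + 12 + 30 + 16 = -72*a^2 + 16*a + 56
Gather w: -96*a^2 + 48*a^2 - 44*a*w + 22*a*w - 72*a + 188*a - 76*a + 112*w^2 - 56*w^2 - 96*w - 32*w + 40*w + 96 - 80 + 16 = -48*a^2 + 40*a + 56*w^2 + w*(-22*a - 88) + 32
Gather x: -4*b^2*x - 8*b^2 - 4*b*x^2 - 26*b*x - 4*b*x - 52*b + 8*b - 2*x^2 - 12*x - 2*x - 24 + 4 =-8*b^2 - 44*b + x^2*(-4*b - 2) + x*(-4*b^2 - 30*b - 14) - 20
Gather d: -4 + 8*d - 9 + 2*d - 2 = 10*d - 15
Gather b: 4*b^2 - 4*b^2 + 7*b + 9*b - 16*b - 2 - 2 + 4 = 0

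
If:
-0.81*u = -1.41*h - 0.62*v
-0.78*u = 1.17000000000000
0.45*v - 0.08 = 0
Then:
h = -0.94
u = -1.50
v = 0.18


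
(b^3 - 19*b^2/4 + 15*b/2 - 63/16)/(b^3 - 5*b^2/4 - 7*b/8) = (4*b^2 - 12*b + 9)/(2*b*(2*b + 1))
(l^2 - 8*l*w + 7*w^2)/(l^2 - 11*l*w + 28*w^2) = (-l + w)/(-l + 4*w)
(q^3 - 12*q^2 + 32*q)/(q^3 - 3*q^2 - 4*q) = (q - 8)/(q + 1)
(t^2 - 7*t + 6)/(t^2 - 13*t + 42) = (t - 1)/(t - 7)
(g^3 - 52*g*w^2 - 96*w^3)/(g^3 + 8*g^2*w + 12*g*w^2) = (g - 8*w)/g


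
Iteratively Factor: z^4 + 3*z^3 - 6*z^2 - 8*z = (z)*(z^3 + 3*z^2 - 6*z - 8) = z*(z + 4)*(z^2 - z - 2) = z*(z - 2)*(z + 4)*(z + 1)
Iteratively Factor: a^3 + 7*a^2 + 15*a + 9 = (a + 3)*(a^2 + 4*a + 3) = (a + 1)*(a + 3)*(a + 3)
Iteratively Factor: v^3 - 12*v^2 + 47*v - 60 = (v - 3)*(v^2 - 9*v + 20) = (v - 5)*(v - 3)*(v - 4)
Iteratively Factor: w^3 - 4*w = (w + 2)*(w^2 - 2*w) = (w - 2)*(w + 2)*(w)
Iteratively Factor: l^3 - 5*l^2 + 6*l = (l - 3)*(l^2 - 2*l) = (l - 3)*(l - 2)*(l)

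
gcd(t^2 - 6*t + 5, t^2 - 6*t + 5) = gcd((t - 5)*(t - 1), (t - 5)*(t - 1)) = t^2 - 6*t + 5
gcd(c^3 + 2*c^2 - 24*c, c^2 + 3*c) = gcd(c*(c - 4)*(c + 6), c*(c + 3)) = c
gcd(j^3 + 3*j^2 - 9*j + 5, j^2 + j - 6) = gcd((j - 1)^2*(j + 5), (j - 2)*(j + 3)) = 1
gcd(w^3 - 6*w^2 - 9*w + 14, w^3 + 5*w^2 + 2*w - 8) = w^2 + w - 2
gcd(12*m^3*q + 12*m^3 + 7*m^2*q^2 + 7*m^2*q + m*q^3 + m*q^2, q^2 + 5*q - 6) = 1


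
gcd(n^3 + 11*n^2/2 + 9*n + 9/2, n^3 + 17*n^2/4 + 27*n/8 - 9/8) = n^2 + 9*n/2 + 9/2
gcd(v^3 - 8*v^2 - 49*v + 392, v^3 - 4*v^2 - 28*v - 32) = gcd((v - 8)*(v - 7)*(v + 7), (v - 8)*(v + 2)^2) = v - 8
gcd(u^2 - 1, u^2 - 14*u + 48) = 1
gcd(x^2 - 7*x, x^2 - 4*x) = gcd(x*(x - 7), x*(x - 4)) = x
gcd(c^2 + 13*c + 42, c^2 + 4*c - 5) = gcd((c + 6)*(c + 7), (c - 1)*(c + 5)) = 1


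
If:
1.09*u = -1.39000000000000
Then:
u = -1.28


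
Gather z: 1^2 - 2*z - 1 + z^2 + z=z^2 - z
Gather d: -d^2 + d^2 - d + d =0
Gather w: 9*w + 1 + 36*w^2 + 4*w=36*w^2 + 13*w + 1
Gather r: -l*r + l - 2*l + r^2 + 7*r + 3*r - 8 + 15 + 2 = -l + r^2 + r*(10 - l) + 9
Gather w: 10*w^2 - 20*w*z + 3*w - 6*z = 10*w^2 + w*(3 - 20*z) - 6*z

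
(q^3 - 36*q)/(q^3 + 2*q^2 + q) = (q^2 - 36)/(q^2 + 2*q + 1)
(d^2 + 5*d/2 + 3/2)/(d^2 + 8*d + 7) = (d + 3/2)/(d + 7)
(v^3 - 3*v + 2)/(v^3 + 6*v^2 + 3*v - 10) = (v - 1)/(v + 5)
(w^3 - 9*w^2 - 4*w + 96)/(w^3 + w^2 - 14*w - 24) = (w - 8)/(w + 2)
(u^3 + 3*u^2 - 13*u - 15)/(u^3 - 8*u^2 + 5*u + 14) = (u^2 + 2*u - 15)/(u^2 - 9*u + 14)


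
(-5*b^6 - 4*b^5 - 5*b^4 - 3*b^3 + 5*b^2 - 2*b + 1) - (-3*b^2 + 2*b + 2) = -5*b^6 - 4*b^5 - 5*b^4 - 3*b^3 + 8*b^2 - 4*b - 1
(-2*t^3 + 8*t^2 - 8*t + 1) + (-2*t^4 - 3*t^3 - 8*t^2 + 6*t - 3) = -2*t^4 - 5*t^3 - 2*t - 2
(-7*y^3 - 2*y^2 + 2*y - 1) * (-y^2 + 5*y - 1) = 7*y^5 - 33*y^4 - 5*y^3 + 13*y^2 - 7*y + 1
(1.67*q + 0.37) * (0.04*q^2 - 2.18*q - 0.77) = 0.0668*q^3 - 3.6258*q^2 - 2.0925*q - 0.2849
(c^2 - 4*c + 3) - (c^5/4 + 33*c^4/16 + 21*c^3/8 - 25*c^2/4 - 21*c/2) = -c^5/4 - 33*c^4/16 - 21*c^3/8 + 29*c^2/4 + 13*c/2 + 3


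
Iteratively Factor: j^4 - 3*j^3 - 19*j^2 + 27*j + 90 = (j + 3)*(j^3 - 6*j^2 - j + 30) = (j - 5)*(j + 3)*(j^2 - j - 6) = (j - 5)*(j - 3)*(j + 3)*(j + 2)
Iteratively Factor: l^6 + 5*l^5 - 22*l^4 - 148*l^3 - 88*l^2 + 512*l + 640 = (l + 4)*(l^5 + l^4 - 26*l^3 - 44*l^2 + 88*l + 160) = (l + 2)*(l + 4)*(l^4 - l^3 - 24*l^2 + 4*l + 80) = (l - 2)*(l + 2)*(l + 4)*(l^3 + l^2 - 22*l - 40) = (l - 2)*(l + 2)^2*(l + 4)*(l^2 - l - 20) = (l - 5)*(l - 2)*(l + 2)^2*(l + 4)*(l + 4)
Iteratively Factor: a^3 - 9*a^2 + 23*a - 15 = (a - 5)*(a^2 - 4*a + 3) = (a - 5)*(a - 1)*(a - 3)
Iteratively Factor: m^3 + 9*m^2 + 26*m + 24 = (m + 3)*(m^2 + 6*m + 8) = (m + 3)*(m + 4)*(m + 2)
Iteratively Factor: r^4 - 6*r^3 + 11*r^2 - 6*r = (r)*(r^3 - 6*r^2 + 11*r - 6) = r*(r - 3)*(r^2 - 3*r + 2) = r*(r - 3)*(r - 2)*(r - 1)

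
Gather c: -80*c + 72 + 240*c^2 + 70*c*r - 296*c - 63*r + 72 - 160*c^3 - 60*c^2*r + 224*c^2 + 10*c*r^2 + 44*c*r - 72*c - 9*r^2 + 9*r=-160*c^3 + c^2*(464 - 60*r) + c*(10*r^2 + 114*r - 448) - 9*r^2 - 54*r + 144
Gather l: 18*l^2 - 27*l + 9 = 18*l^2 - 27*l + 9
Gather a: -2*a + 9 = 9 - 2*a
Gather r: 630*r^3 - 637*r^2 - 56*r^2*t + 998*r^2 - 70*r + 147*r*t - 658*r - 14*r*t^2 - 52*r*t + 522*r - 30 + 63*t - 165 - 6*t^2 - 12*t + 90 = 630*r^3 + r^2*(361 - 56*t) + r*(-14*t^2 + 95*t - 206) - 6*t^2 + 51*t - 105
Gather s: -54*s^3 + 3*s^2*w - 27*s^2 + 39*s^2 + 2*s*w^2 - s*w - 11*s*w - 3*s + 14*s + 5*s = -54*s^3 + s^2*(3*w + 12) + s*(2*w^2 - 12*w + 16)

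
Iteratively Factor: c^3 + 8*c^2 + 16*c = (c + 4)*(c^2 + 4*c) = c*(c + 4)*(c + 4)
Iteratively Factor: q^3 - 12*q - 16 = (q - 4)*(q^2 + 4*q + 4) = (q - 4)*(q + 2)*(q + 2)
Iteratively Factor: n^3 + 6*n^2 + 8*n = (n + 2)*(n^2 + 4*n) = (n + 2)*(n + 4)*(n)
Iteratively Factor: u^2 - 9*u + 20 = (u - 4)*(u - 5)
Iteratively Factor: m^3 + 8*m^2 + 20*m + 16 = (m + 2)*(m^2 + 6*m + 8) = (m + 2)^2*(m + 4)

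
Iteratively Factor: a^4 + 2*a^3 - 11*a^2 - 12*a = (a)*(a^3 + 2*a^2 - 11*a - 12) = a*(a - 3)*(a^2 + 5*a + 4) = a*(a - 3)*(a + 1)*(a + 4)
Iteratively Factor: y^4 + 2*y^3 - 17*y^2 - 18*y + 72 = (y - 2)*(y^3 + 4*y^2 - 9*y - 36) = (y - 3)*(y - 2)*(y^2 + 7*y + 12) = (y - 3)*(y - 2)*(y + 3)*(y + 4)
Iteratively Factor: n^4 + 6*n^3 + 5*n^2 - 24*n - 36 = (n + 3)*(n^3 + 3*n^2 - 4*n - 12) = (n + 3)^2*(n^2 - 4) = (n + 2)*(n + 3)^2*(n - 2)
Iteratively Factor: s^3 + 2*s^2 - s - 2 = (s - 1)*(s^2 + 3*s + 2) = (s - 1)*(s + 1)*(s + 2)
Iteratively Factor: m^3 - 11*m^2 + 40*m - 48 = (m - 3)*(m^2 - 8*m + 16) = (m - 4)*(m - 3)*(m - 4)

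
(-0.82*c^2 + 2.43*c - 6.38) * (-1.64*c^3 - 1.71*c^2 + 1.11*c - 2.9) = 1.3448*c^5 - 2.583*c^4 + 5.3977*c^3 + 15.9851*c^2 - 14.1288*c + 18.502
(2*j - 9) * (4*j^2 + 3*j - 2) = 8*j^3 - 30*j^2 - 31*j + 18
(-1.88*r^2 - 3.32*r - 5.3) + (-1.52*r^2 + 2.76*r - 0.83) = -3.4*r^2 - 0.56*r - 6.13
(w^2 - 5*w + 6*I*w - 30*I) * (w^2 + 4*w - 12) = w^4 - w^3 + 6*I*w^3 - 32*w^2 - 6*I*w^2 + 60*w - 192*I*w + 360*I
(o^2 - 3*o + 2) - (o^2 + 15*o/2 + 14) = -21*o/2 - 12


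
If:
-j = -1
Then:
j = 1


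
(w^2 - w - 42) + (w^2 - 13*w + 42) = 2*w^2 - 14*w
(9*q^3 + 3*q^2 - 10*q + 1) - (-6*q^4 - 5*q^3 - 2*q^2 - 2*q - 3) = 6*q^4 + 14*q^3 + 5*q^2 - 8*q + 4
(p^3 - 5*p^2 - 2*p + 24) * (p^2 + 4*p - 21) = p^5 - p^4 - 43*p^3 + 121*p^2 + 138*p - 504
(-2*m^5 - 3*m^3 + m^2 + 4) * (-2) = 4*m^5 + 6*m^3 - 2*m^2 - 8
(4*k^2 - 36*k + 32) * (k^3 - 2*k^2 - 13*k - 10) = 4*k^5 - 44*k^4 + 52*k^3 + 364*k^2 - 56*k - 320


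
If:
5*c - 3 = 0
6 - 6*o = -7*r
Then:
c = 3/5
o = 7*r/6 + 1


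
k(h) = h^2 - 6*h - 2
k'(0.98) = -4.04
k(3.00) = -11.00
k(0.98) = -6.92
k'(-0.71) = -7.42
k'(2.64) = -0.72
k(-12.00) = 214.00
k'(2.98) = -0.04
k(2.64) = -10.87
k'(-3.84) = -13.68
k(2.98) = -11.00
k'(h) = 2*h - 6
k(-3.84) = 35.79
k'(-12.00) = -30.00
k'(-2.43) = -10.86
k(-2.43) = 18.48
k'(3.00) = 0.00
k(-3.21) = 27.56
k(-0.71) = 2.76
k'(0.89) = -4.22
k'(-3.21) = -12.42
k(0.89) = -6.55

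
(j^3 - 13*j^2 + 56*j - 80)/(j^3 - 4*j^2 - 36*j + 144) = (j^2 - 9*j + 20)/(j^2 - 36)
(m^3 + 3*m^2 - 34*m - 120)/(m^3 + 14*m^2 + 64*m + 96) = (m^2 - m - 30)/(m^2 + 10*m + 24)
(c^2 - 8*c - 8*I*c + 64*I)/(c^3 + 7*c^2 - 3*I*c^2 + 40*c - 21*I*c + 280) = (c - 8)/(c^2 + c*(7 + 5*I) + 35*I)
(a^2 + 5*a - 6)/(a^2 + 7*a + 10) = (a^2 + 5*a - 6)/(a^2 + 7*a + 10)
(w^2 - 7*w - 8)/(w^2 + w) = (w - 8)/w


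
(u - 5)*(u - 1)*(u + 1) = u^3 - 5*u^2 - u + 5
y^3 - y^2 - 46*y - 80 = (y - 8)*(y + 2)*(y + 5)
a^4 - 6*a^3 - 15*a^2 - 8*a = a*(a - 8)*(a + 1)^2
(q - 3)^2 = q^2 - 6*q + 9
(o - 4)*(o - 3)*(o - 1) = o^3 - 8*o^2 + 19*o - 12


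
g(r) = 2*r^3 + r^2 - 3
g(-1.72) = -10.22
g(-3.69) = -89.87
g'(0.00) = 0.00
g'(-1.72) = 14.31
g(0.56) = -2.34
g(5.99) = 462.72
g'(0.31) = 1.20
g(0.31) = -2.84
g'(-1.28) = 7.27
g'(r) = 6*r^2 + 2*r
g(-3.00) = -48.00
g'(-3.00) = 48.00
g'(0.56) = 3.00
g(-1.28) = -5.56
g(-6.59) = -531.95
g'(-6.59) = 247.39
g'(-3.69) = 74.32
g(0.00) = -3.00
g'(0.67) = 4.03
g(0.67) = -1.95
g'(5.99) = 227.26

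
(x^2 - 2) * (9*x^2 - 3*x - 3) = 9*x^4 - 3*x^3 - 21*x^2 + 6*x + 6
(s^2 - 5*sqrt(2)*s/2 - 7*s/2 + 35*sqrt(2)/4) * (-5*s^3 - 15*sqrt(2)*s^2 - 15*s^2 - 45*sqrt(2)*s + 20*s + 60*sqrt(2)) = -5*s^5 - 5*sqrt(2)*s^4/2 + 5*s^4/2 + 5*sqrt(2)*s^3/4 + 295*s^3/2 - 215*s^2/2 + 145*sqrt(2)*s^2/4 - 2175*s/2 - 35*sqrt(2)*s + 1050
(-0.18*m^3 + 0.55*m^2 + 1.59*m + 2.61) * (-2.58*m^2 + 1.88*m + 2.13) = 0.4644*m^5 - 1.7574*m^4 - 3.4516*m^3 - 2.5731*m^2 + 8.2935*m + 5.5593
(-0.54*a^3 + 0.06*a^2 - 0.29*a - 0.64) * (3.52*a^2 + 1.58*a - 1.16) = -1.9008*a^5 - 0.642*a^4 - 0.2996*a^3 - 2.7806*a^2 - 0.6748*a + 0.7424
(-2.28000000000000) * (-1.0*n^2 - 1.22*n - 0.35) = 2.28*n^2 + 2.7816*n + 0.798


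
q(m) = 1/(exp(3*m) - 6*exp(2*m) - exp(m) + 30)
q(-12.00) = 0.03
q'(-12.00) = 0.00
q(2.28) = 0.00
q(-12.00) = 0.03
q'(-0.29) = 0.01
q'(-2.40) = 0.00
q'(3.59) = -0.00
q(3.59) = 0.00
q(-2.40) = 0.03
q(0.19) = 0.05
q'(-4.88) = 0.00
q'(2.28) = -0.01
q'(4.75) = -0.00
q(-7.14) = 0.03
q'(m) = (-3*exp(3*m) + 12*exp(2*m) + exp(m))/(exp(3*m) - 6*exp(2*m) - exp(m) + 30)^2 = (-3*exp(2*m) + 12*exp(m) + 1)*exp(m)/(exp(3*m) - 6*exp(2*m) - exp(m) + 30)^2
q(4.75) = 0.00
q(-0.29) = 0.04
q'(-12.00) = 0.00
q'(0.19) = 0.03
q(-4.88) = 0.03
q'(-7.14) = 0.00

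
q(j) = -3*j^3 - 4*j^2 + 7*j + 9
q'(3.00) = -98.00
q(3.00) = -87.00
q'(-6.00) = -269.00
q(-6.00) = 471.00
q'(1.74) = -34.17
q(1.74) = -6.73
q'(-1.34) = 1.56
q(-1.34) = -0.34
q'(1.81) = -36.96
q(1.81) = -9.22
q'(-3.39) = -69.31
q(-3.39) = 56.18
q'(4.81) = -239.70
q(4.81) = -383.73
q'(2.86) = -89.50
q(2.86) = -73.88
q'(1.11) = -12.97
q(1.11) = 7.74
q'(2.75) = -83.06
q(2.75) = -64.39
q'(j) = -9*j^2 - 8*j + 7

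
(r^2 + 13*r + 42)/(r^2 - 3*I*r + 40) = (r^2 + 13*r + 42)/(r^2 - 3*I*r + 40)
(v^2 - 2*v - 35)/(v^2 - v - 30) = (v - 7)/(v - 6)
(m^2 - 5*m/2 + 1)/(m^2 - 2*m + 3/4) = 2*(m - 2)/(2*m - 3)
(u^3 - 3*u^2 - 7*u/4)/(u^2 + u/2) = u - 7/2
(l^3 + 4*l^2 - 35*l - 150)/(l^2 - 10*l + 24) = (l^2 + 10*l + 25)/(l - 4)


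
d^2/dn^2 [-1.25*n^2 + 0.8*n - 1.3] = -2.50000000000000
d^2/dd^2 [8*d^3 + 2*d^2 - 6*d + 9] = 48*d + 4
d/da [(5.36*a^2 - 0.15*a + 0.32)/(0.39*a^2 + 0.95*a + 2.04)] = (5.1505*a^2 + 21.6192*a - 0.61)/(0.1521*a^4 + 0.741*a^3 + 2.4937*a^2 + 3.876*a + 4.1616)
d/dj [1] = 0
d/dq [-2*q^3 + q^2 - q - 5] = -6*q^2 + 2*q - 1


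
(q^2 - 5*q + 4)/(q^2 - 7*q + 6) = (q - 4)/(q - 6)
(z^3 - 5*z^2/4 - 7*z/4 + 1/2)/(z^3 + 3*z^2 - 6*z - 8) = (z - 1/4)/(z + 4)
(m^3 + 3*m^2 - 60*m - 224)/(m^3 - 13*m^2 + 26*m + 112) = (m^2 + 11*m + 28)/(m^2 - 5*m - 14)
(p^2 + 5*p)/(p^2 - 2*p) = (p + 5)/(p - 2)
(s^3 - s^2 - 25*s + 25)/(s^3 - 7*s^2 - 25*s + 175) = (s - 1)/(s - 7)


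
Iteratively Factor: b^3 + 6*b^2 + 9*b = (b)*(b^2 + 6*b + 9) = b*(b + 3)*(b + 3)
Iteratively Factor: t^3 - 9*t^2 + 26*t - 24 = (t - 4)*(t^2 - 5*t + 6) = (t - 4)*(t - 3)*(t - 2)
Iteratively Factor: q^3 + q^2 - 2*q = (q + 2)*(q^2 - q) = (q - 1)*(q + 2)*(q)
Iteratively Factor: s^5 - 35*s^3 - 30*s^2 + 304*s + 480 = (s - 4)*(s^4 + 4*s^3 - 19*s^2 - 106*s - 120) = (s - 4)*(s + 4)*(s^3 - 19*s - 30) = (s - 4)*(s + 2)*(s + 4)*(s^2 - 2*s - 15) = (s - 5)*(s - 4)*(s + 2)*(s + 4)*(s + 3)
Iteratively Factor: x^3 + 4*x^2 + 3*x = (x + 3)*(x^2 + x) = x*(x + 3)*(x + 1)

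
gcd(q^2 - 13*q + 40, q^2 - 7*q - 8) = q - 8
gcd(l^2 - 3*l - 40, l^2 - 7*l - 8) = l - 8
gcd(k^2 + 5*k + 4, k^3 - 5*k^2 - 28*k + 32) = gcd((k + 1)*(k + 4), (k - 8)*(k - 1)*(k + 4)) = k + 4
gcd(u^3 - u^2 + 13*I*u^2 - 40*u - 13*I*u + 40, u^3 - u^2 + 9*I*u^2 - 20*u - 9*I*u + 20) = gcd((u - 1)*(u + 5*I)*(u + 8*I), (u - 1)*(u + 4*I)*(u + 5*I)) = u^2 + u*(-1 + 5*I) - 5*I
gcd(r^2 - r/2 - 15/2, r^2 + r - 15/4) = r + 5/2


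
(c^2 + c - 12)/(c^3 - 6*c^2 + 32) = (c^2 + c - 12)/(c^3 - 6*c^2 + 32)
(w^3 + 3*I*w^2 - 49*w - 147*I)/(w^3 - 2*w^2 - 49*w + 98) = (w + 3*I)/(w - 2)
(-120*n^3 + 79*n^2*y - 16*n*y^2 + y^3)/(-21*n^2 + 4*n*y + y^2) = (40*n^2 - 13*n*y + y^2)/(7*n + y)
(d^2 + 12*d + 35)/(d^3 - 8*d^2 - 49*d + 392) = (d + 5)/(d^2 - 15*d + 56)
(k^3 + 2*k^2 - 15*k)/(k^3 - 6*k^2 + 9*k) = (k + 5)/(k - 3)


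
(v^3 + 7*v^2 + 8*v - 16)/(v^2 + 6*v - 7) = (v^2 + 8*v + 16)/(v + 7)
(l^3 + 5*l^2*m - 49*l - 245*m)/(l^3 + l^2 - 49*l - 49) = (l + 5*m)/(l + 1)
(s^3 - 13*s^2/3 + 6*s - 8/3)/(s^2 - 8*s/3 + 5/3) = (3*s^2 - 10*s + 8)/(3*s - 5)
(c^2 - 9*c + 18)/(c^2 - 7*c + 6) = (c - 3)/(c - 1)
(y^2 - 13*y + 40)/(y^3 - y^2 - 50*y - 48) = (y - 5)/(y^2 + 7*y + 6)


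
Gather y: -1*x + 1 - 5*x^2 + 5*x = -5*x^2 + 4*x + 1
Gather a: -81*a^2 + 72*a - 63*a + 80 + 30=-81*a^2 + 9*a + 110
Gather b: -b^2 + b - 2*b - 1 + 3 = -b^2 - b + 2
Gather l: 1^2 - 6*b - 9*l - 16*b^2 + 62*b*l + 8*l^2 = -16*b^2 - 6*b + 8*l^2 + l*(62*b - 9) + 1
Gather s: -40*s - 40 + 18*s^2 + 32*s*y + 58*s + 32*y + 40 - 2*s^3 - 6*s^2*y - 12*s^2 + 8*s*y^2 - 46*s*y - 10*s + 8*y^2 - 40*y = -2*s^3 + s^2*(6 - 6*y) + s*(8*y^2 - 14*y + 8) + 8*y^2 - 8*y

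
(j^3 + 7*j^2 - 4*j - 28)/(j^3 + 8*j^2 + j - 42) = (j + 2)/(j + 3)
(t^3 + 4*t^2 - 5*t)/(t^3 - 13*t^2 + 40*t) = (t^2 + 4*t - 5)/(t^2 - 13*t + 40)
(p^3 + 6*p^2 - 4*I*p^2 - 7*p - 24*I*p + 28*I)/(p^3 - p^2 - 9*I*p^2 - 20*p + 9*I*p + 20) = (p + 7)/(p - 5*I)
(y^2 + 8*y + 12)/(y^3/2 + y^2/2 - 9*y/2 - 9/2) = 2*(y^2 + 8*y + 12)/(y^3 + y^2 - 9*y - 9)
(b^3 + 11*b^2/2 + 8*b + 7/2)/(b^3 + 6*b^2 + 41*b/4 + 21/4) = 2*(b + 1)/(2*b + 3)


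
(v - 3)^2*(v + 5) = v^3 - v^2 - 21*v + 45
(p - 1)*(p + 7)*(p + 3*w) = p^3 + 3*p^2*w + 6*p^2 + 18*p*w - 7*p - 21*w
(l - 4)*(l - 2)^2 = l^3 - 8*l^2 + 20*l - 16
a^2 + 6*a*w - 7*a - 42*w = (a - 7)*(a + 6*w)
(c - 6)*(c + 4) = c^2 - 2*c - 24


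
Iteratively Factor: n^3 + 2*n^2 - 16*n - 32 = (n + 2)*(n^2 - 16) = (n + 2)*(n + 4)*(n - 4)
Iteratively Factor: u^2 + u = (u)*(u + 1)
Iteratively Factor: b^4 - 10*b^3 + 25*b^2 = (b)*(b^3 - 10*b^2 + 25*b) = b*(b - 5)*(b^2 - 5*b) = b^2*(b - 5)*(b - 5)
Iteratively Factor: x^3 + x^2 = (x)*(x^2 + x) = x^2*(x + 1)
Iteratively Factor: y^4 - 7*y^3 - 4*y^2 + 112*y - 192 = (y + 4)*(y^3 - 11*y^2 + 40*y - 48) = (y - 3)*(y + 4)*(y^2 - 8*y + 16) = (y - 4)*(y - 3)*(y + 4)*(y - 4)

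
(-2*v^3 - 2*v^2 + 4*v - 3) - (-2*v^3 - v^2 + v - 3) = -v^2 + 3*v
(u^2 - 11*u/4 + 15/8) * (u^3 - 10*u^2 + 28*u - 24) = u^5 - 51*u^4/4 + 459*u^3/8 - 479*u^2/4 + 237*u/2 - 45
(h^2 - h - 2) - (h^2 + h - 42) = 40 - 2*h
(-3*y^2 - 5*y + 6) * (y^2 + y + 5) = -3*y^4 - 8*y^3 - 14*y^2 - 19*y + 30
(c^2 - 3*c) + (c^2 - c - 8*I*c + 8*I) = 2*c^2 - 4*c - 8*I*c + 8*I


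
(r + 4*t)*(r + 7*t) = r^2 + 11*r*t + 28*t^2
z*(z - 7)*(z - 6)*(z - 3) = z^4 - 16*z^3 + 81*z^2 - 126*z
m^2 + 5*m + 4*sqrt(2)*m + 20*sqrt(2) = (m + 5)*(m + 4*sqrt(2))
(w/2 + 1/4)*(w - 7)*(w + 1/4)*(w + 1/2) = w^4/2 - 23*w^3/8 - 33*w^2/8 - 55*w/32 - 7/32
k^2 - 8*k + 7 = (k - 7)*(k - 1)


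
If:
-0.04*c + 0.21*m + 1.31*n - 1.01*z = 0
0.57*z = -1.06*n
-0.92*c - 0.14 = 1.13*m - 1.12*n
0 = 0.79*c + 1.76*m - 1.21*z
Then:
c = -0.47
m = 0.24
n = -0.02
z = 0.04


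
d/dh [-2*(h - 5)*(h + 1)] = 8 - 4*h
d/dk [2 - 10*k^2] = -20*k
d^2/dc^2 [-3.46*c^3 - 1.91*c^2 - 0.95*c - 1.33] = -20.76*c - 3.82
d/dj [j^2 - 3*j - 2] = 2*j - 3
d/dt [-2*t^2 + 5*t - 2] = 5 - 4*t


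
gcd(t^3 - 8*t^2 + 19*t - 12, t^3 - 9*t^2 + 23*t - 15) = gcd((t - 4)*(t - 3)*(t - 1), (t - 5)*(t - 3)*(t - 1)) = t^2 - 4*t + 3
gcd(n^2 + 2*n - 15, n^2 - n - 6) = n - 3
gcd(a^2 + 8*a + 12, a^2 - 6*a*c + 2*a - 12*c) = a + 2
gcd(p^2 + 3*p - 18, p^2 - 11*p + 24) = p - 3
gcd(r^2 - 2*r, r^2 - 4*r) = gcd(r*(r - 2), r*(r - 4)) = r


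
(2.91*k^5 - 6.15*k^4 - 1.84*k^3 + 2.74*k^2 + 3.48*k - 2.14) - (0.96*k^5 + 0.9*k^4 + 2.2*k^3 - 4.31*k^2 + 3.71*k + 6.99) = 1.95*k^5 - 7.05*k^4 - 4.04*k^3 + 7.05*k^2 - 0.23*k - 9.13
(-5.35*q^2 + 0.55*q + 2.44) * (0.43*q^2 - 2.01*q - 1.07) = -2.3005*q^4 + 10.99*q^3 + 5.6682*q^2 - 5.4929*q - 2.6108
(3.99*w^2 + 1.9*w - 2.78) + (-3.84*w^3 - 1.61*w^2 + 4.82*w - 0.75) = -3.84*w^3 + 2.38*w^2 + 6.72*w - 3.53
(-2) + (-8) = -10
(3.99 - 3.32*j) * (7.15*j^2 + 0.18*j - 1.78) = -23.738*j^3 + 27.9309*j^2 + 6.6278*j - 7.1022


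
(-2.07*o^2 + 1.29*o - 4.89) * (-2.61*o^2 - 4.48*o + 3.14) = 5.4027*o^4 + 5.9067*o^3 + 0.483899999999998*o^2 + 25.9578*o - 15.3546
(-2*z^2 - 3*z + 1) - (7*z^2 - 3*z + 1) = -9*z^2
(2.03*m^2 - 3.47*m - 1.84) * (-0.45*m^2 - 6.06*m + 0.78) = -0.9135*m^4 - 10.7403*m^3 + 23.4396*m^2 + 8.4438*m - 1.4352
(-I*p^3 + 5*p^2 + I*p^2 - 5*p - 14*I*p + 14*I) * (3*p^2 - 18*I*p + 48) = -3*I*p^5 - 3*p^4 + 3*I*p^4 + 3*p^3 - 180*I*p^3 - 12*p^2 + 180*I*p^2 + 12*p - 672*I*p + 672*I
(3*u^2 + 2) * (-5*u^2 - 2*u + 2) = -15*u^4 - 6*u^3 - 4*u^2 - 4*u + 4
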